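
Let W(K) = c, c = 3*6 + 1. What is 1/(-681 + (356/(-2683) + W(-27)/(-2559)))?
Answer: -6865797/4676569738 ≈ -0.0014681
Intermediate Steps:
c = 19 (c = 18 + 1 = 19)
W(K) = 19
1/(-681 + (356/(-2683) + W(-27)/(-2559))) = 1/(-681 + (356/(-2683) + 19/(-2559))) = 1/(-681 + (356*(-1/2683) + 19*(-1/2559))) = 1/(-681 + (-356/2683 - 19/2559)) = 1/(-681 - 961981/6865797) = 1/(-4676569738/6865797) = -6865797/4676569738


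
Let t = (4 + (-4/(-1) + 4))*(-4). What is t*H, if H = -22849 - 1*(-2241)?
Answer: 989184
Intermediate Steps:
t = -48 (t = (4 + (-4*(-1) + 4))*(-4) = (4 + (4 + 4))*(-4) = (4 + 8)*(-4) = 12*(-4) = -48)
H = -20608 (H = -22849 + 2241 = -20608)
t*H = -48*(-20608) = 989184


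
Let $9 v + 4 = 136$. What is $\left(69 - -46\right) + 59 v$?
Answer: $\frac{2941}{3} \approx 980.33$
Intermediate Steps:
$v = \frac{44}{3}$ ($v = - \frac{4}{9} + \frac{1}{9} \cdot 136 = - \frac{4}{9} + \frac{136}{9} = \frac{44}{3} \approx 14.667$)
$\left(69 - -46\right) + 59 v = \left(69 - -46\right) + 59 \cdot \frac{44}{3} = \left(69 + 46\right) + \frac{2596}{3} = 115 + \frac{2596}{3} = \frac{2941}{3}$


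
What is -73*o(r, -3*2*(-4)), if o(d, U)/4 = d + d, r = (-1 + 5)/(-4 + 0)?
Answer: 584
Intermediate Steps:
r = -1 (r = 4/(-4) = 4*(-¼) = -1)
o(d, U) = 8*d (o(d, U) = 4*(d + d) = 4*(2*d) = 8*d)
-73*o(r, -3*2*(-4)) = -584*(-1) = -73*(-8) = 584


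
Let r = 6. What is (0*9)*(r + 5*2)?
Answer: 0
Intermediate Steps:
(0*9)*(r + 5*2) = (0*9)*(6 + 5*2) = 0*(6 + 10) = 0*16 = 0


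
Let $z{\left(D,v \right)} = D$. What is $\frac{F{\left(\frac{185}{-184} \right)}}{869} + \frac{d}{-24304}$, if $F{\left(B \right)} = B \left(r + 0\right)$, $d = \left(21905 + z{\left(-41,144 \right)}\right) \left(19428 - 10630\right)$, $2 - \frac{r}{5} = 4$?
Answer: $- \frac{961170786641}{121441012} \approx -7914.7$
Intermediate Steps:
$r = -10$ ($r = 10 - 20 = -10$)
$d = 192359472$ ($d = \left(21905 - 41\right) \left(19428 - 10630\right) = 21864 \cdot 8798 = 192359472$)
$F{\left(B \right)} = - 10 B$ ($F{\left(B \right)} = B \left(-10 + 0\right) = B \left(-10\right) = - 10 B$)
$\frac{F{\left(\frac{185}{-184} \right)}}{869} + \frac{d}{-24304} = \frac{\left(-10\right) \frac{185}{-184}}{869} + \frac{192359472}{-24304} = - 10 \cdot 185 \left(- \frac{1}{184}\right) \frac{1}{869} + 192359472 \left(- \frac{1}{24304}\right) = \left(-10\right) \left(- \frac{185}{184}\right) \frac{1}{869} - \frac{12022467}{1519} = \frac{925}{92} \cdot \frac{1}{869} - \frac{12022467}{1519} = \frac{925}{79948} - \frac{12022467}{1519} = - \frac{961170786641}{121441012}$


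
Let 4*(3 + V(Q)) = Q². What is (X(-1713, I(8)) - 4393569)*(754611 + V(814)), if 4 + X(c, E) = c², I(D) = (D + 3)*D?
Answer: -1342842695428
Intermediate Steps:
V(Q) = -3 + Q²/4
I(D) = D*(3 + D) (I(D) = (3 + D)*D = D*(3 + D))
X(c, E) = -4 + c²
(X(-1713, I(8)) - 4393569)*(754611 + V(814)) = ((-4 + (-1713)²) - 4393569)*(754611 + (-3 + (¼)*814²)) = ((-4 + 2934369) - 4393569)*(754611 + (-3 + (¼)*662596)) = (2934365 - 4393569)*(754611 + (-3 + 165649)) = -1459204*(754611 + 165646) = -1459204*920257 = -1342842695428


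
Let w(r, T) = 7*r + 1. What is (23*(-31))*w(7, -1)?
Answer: -35650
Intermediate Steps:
w(r, T) = 1 + 7*r
(23*(-31))*w(7, -1) = (23*(-31))*(1 + 7*7) = -713*(1 + 49) = -713*50 = -35650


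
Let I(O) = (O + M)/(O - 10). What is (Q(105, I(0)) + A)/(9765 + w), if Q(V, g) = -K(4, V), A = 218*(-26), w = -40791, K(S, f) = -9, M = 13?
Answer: 5659/31026 ≈ 0.18240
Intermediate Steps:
I(O) = (13 + O)/(-10 + O) (I(O) = (O + 13)/(O - 10) = (13 + O)/(-10 + O))
A = -5668
Q(V, g) = 9 (Q(V, g) = -1*(-9) = 9)
(Q(105, I(0)) + A)/(9765 + w) = (9 - 5668)/(9765 - 40791) = -5659/(-31026) = -5659*(-1/31026) = 5659/31026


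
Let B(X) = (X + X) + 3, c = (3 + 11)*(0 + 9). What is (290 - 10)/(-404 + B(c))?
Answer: -280/149 ≈ -1.8792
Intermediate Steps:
c = 126 (c = 14*9 = 126)
B(X) = 3 + 2*X (B(X) = 2*X + 3 = 3 + 2*X)
(290 - 10)/(-404 + B(c)) = (290 - 10)/(-404 + (3 + 2*126)) = 280/(-404 + (3 + 252)) = 280/(-404 + 255) = 280/(-149) = 280*(-1/149) = -280/149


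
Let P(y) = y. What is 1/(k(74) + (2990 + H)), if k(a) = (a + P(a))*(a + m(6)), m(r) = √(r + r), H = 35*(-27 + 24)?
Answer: 13837/191199721 - 296*√3/191199721 ≈ 6.9688e-5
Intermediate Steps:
H = -105 (H = 35*(-3) = -105)
m(r) = √2*√r (m(r) = √(2*r) = √2*√r)
k(a) = 2*a*(a + 2*√3) (k(a) = (a + a)*(a + √2*√6) = (2*a)*(a + 2*√3) = 2*a*(a + 2*√3))
1/(k(74) + (2990 + H)) = 1/(2*74*(74 + 2*√3) + (2990 - 105)) = 1/((10952 + 296*√3) + 2885) = 1/(13837 + 296*√3)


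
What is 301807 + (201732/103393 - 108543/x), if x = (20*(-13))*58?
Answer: 470581610462039/1559166440 ≈ 3.0182e+5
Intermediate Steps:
x = -15080 (x = -260*58 = -15080)
301807 + (201732/103393 - 108543/x) = 301807 + (201732/103393 - 108543/(-15080)) = 301807 + (201732*(1/103393) - 108543*(-1/15080)) = 301807 + (201732/103393 + 108543/15080) = 301807 + 14264704959/1559166440 = 470581610462039/1559166440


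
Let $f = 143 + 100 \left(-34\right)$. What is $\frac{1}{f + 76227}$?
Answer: $\frac{1}{72970} \approx 1.3704 \cdot 10^{-5}$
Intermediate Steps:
$f = -3257$ ($f = 143 - 3400 = -3257$)
$\frac{1}{f + 76227} = \frac{1}{-3257 + 76227} = \frac{1}{72970}$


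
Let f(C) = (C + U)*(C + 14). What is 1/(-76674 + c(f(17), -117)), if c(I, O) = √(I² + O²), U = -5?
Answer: -25558/1959583401 - √16897/1959583401 ≈ -1.3109e-5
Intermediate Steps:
f(C) = (-5 + C)*(14 + C) (f(C) = (C - 5)*(C + 14) = (-5 + C)*(14 + C))
1/(-76674 + c(f(17), -117)) = 1/(-76674 + √((-70 + 17² + 9*17)² + (-117)²)) = 1/(-76674 + √((-70 + 289 + 153)² + 13689)) = 1/(-76674 + √(372² + 13689)) = 1/(-76674 + √(138384 + 13689)) = 1/(-76674 + √152073) = 1/(-76674 + 3*√16897)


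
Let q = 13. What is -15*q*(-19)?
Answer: 3705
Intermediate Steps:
-15*q*(-19) = -15*13*(-19) = -195*(-19) = 3705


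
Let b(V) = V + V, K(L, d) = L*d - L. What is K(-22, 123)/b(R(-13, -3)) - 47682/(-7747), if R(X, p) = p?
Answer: 10539520/23241 ≈ 453.49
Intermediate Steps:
K(L, d) = -L + L*d
b(V) = 2*V
K(-22, 123)/b(R(-13, -3)) - 47682/(-7747) = (-22*(-1 + 123))/((2*(-3))) - 47682/(-7747) = -22*122/(-6) - 47682*(-1/7747) = -2684*(-⅙) + 47682/7747 = 1342/3 + 47682/7747 = 10539520/23241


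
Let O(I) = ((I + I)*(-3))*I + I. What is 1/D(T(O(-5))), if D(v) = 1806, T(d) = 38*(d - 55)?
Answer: 1/1806 ≈ 0.00055371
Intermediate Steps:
O(I) = I - 6*I² (O(I) = ((2*I)*(-3))*I + I = (-6*I)*I + I = -6*I² + I = I - 6*I²)
T(d) = -2090 + 38*d (T(d) = 38*(-55 + d) = -2090 + 38*d)
1/D(T(O(-5))) = 1/1806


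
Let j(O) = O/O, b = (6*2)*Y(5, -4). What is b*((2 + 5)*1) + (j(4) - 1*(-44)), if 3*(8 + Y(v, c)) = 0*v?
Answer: -627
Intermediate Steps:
Y(v, c) = -8 (Y(v, c) = -8 + (0*v)/3 = -8 + (⅓)*0 = -8 + 0 = -8)
b = -96 (b = (6*2)*(-8) = 12*(-8) = -96)
j(O) = 1
b*((2 + 5)*1) + (j(4) - 1*(-44)) = -96*(2 + 5) + (1 - 1*(-44)) = -672 + (1 + 44) = -96*7 + 45 = -672 + 45 = -627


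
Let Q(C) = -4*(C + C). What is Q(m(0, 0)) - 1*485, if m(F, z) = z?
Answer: -485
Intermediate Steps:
Q(C) = -8*C
Q(m(0, 0)) - 1*485 = -8*0 - 1*485 = 0 - 485 = -485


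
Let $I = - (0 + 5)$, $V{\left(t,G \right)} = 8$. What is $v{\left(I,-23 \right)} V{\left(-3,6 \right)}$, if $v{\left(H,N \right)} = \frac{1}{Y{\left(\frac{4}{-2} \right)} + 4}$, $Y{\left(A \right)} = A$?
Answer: $4$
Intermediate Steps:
$I = -5$ ($I = \left(-1\right) 5 = -5$)
$v{\left(H,N \right)} = \frac{1}{2}$ ($v{\left(H,N \right)} = \frac{1}{\frac{4}{-2} + 4} = \frac{1}{4 \left(- \frac{1}{2}\right) + 4} = \frac{1}{-2 + 4} = \frac{1}{2}$)
$v{\left(I,-23 \right)} V{\left(-3,6 \right)} = \frac{1}{2} \cdot 8 = 4$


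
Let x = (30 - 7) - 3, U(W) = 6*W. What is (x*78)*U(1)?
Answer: 9360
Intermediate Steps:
x = 20 (x = 23 - 3 = 20)
(x*78)*U(1) = (20*78)*(6*1) = 1560*6 = 9360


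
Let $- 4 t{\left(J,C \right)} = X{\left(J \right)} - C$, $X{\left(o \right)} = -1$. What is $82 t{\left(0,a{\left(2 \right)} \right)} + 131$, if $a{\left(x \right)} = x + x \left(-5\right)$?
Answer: $- \frac{25}{2} \approx -12.5$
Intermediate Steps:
$a{\left(x \right)} = - 4 x$ ($a{\left(x \right)} = x - 5 x = - 4 x$)
$t{\left(J,C \right)} = \frac{1}{4} + \frac{C}{4}$ ($t{\left(J,C \right)} = - \frac{-1 - C}{4} = \frac{1}{4} + \frac{C}{4}$)
$82 t{\left(0,a{\left(2 \right)} \right)} + 131 = 82 \left(\frac{1}{4} + \frac{\left(-4\right) 2}{4}\right) + 131 = 82 \left(\frac{1}{4} + \frac{1}{4} \left(-8\right)\right) + 131 = 82 \left(\frac{1}{4} - 2\right) + 131 = 82 \left(- \frac{7}{4}\right) + 131 = - \frac{287}{2} + 131 = - \frac{25}{2}$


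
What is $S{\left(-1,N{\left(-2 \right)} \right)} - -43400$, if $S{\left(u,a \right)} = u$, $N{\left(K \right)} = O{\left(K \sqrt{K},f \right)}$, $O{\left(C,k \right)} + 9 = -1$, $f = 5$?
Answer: $43399$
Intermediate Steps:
$O{\left(C,k \right)} = -10$ ($O{\left(C,k \right)} = -9 - 1 = -10$)
$N{\left(K \right)} = -10$
$S{\left(-1,N{\left(-2 \right)} \right)} - -43400 = -1 - -43400 = -1 + 43400 = 43399$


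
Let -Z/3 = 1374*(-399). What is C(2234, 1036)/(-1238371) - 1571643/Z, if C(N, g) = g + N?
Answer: -72283526319/75434131094 ≈ -0.95823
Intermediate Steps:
Z = 1644678 (Z = -4122*(-399) = -3*(-548226) = 1644678)
C(N, g) = N + g
C(2234, 1036)/(-1238371) - 1571643/Z = (2234 + 1036)/(-1238371) - 1571643/1644678 = 3270*(-1/1238371) - 1571643*1/1644678 = -3270/1238371 - 58209/60914 = -72283526319/75434131094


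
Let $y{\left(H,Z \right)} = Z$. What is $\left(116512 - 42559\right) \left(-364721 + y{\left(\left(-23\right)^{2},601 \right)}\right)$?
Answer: $-26927766360$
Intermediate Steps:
$\left(116512 - 42559\right) \left(-364721 + y{\left(\left(-23\right)^{2},601 \right)}\right) = \left(116512 - 42559\right) \left(-364721 + 601\right) = 73953 \left(-364120\right) = -26927766360$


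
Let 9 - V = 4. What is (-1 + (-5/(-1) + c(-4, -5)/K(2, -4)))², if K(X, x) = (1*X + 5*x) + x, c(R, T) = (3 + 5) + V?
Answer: 5625/484 ≈ 11.622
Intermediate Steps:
V = 5 (V = 9 - 1*4 = 9 - 4 = 5)
c(R, T) = 13 (c(R, T) = (3 + 5) + 5 = 8 + 5 = 13)
K(X, x) = X + 6*x (K(X, x) = (X + 5*x) + x = X + 6*x)
(-1 + (-5/(-1) + c(-4, -5)/K(2, -4)))² = (-1 + (-5/(-1) + 13/(2 + 6*(-4))))² = (-1 + (-5*(-1) + 13/(2 - 24)))² = (-1 + (5 + 13/(-22)))² = (-1 + (5 + 13*(-1/22)))² = (-1 + (5 - 13/22))² = (-1 + 97/22)² = (75/22)² = 5625/484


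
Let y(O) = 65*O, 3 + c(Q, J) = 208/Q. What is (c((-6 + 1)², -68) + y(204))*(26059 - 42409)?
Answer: -216887982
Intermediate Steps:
c(Q, J) = -3 + 208/Q
(c((-6 + 1)², -68) + y(204))*(26059 - 42409) = ((-3 + 208/((-6 + 1)²)) + 65*204)*(26059 - 42409) = ((-3 + 208/((-5)²)) + 13260)*(-16350) = ((-3 + 208/25) + 13260)*(-16350) = (133/25 + 13260)*(-16350) = (331633/25)*(-16350) = -216887982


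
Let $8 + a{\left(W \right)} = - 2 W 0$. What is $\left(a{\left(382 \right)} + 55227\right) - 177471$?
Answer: $-122252$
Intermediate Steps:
$a{\left(W \right)} = -8$ ($a{\left(W \right)} = -8 + - 2 W 0 = -8 + 0 = -8$)
$\left(a{\left(382 \right)} + 55227\right) - 177471 = \left(-8 + 55227\right) - 177471 = 55219 - 177471 = -122252$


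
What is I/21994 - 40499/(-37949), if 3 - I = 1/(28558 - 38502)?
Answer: 8858601032181/8299762642864 ≈ 1.0673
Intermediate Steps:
I = 29833/9944 (I = 3 - 1/(28558 - 38502) = 3 - 1/(-9944) = 3 - 1*(-1/9944) = 3 + 1/9944 = 29833/9944 ≈ 3.0001)
I/21994 - 40499/(-37949) = (29833/9944)/21994 - 40499/(-37949) = (29833/9944)*(1/21994) - 40499*(-1/37949) = 29833/218708336 + 40499/37949 = 8858601032181/8299762642864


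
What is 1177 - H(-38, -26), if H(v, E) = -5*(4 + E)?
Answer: 1067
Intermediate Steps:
H(v, E) = -20 - 5*E
1177 - H(-38, -26) = 1177 - (-20 - 5*(-26)) = 1177 - (-20 + 130) = 1177 - 1*110 = 1177 - 110 = 1067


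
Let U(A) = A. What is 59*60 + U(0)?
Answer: 3540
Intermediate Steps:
59*60 + U(0) = 59*60 + 0 = 3540 + 0 = 3540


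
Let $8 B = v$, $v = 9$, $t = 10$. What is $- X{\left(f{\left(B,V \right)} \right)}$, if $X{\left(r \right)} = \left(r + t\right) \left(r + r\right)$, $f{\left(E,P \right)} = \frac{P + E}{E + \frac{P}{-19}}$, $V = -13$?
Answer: $\frac{136458}{3025} \approx 45.11$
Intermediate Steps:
$B = \frac{9}{8}$ ($B = \frac{1}{8} \cdot 9 = \frac{9}{8} \approx 1.125$)
$f{\left(E,P \right)} = \frac{E + P}{E - \frac{P}{19}}$ ($f{\left(E,P \right)} = \frac{E + P}{E + P \left(- \frac{1}{19}\right)} = \frac{E + P}{E - \frac{P}{19}}$)
$X{\left(r \right)} = 2 r \left(10 + r\right)$ ($X{\left(r \right)} = \left(r + 10\right) \left(r + r\right) = \left(10 + r\right) 2 r = 2 r \left(10 + r\right)$)
$- X{\left(f{\left(B,V \right)} \right)} = - 2 \frac{19 \left(\frac{9}{8} - 13\right)}{\left(-1\right) \left(-13\right) + 19 \cdot \frac{9}{8}} \left(10 + \frac{19 \left(\frac{9}{8} - 13\right)}{\left(-1\right) \left(-13\right) + 19 \cdot \frac{9}{8}}\right) = - 2 \cdot 19 \frac{1}{13 + \frac{171}{8}} \left(- \frac{95}{8}\right) \left(10 + 19 \frac{1}{13 + \frac{171}{8}} \left(- \frac{95}{8}\right)\right) = - 2 \cdot 19 \frac{1}{\frac{275}{8}} \left(- \frac{95}{8}\right) \left(10 + 19 \frac{1}{\frac{275}{8}} \left(- \frac{95}{8}\right)\right) = - 2 \cdot 19 \cdot \frac{8}{275} \left(- \frac{95}{8}\right) \left(10 + 19 \cdot \frac{8}{275} \left(- \frac{95}{8}\right)\right) = - \frac{2 \left(-361\right) \left(10 - \frac{361}{55}\right)}{55} = - \frac{2 \left(-361\right) 189}{55 \cdot 55} = \left(-1\right) \left(- \frac{136458}{3025}\right) = \frac{136458}{3025}$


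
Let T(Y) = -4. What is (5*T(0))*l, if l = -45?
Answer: 900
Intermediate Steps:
(5*T(0))*l = (5*(-4))*(-45) = -20*(-45) = 900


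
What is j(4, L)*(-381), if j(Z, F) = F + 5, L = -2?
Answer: -1143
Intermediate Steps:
j(Z, F) = 5 + F
j(4, L)*(-381) = (5 - 2)*(-381) = 3*(-381) = -1143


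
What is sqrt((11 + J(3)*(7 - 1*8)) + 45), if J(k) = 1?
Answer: sqrt(55) ≈ 7.4162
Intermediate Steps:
sqrt((11 + J(3)*(7 - 1*8)) + 45) = sqrt((11 + 1*(7 - 1*8)) + 45) = sqrt((11 + 1*(7 - 8)) + 45) = sqrt((11 + 1*(-1)) + 45) = sqrt((11 - 1) + 45) = sqrt(10 + 45) = sqrt(55)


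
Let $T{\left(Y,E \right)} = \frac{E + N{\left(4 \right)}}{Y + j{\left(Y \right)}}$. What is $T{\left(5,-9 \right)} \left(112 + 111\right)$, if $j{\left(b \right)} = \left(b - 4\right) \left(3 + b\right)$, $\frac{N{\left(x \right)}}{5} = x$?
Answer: $\frac{2453}{13} \approx 188.69$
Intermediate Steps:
$N{\left(x \right)} = 5 x$
$j{\left(b \right)} = \left(-4 + b\right) \left(3 + b\right)$
$T{\left(Y,E \right)} = \frac{20 + E}{-12 + Y^{2}}$ ($T{\left(Y,E \right)} = \frac{E + 5 \cdot 4}{Y - \left(12 + Y - Y^{2}\right)} = \frac{E + 20}{-12 + Y^{2}} = \frac{20 + E}{-12 + Y^{2}}$)
$T{\left(5,-9 \right)} \left(112 + 111\right) = \frac{20 - 9}{-12 + 5^{2}} \left(112 + 111\right) = \frac{1}{-12 + 25} \cdot 11 \cdot 223 = \frac{1}{13} \cdot 11 \cdot 223 = \frac{11}{13} \cdot 223 = \frac{2453}{13}$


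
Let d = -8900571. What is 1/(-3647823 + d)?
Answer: -1/12548394 ≈ -7.9692e-8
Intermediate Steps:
1/(-3647823 + d) = 1/(-3647823 - 8900571) = 1/(-12548394) = -1/12548394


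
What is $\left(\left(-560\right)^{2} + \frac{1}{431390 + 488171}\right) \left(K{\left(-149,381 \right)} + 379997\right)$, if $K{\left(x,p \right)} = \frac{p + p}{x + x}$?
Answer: $\frac{16327515768063710372}{137014589} \approx 1.1917 \cdot 10^{11}$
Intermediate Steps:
$K{\left(x,p \right)} = \frac{p}{x}$ ($K{\left(x,p \right)} = \frac{2 p}{2 x} = 2 p \frac{1}{2 x} = \frac{p}{x}$)
$\left(\left(-560\right)^{2} + \frac{1}{431390 + 488171}\right) \left(K{\left(-149,381 \right)} + 379997\right) = \left(\left(-560\right)^{2} + \frac{1}{431390 + 488171}\right) \left(\frac{381}{-149} + 379997\right) = \left(313600 + \frac{1}{919561}\right) \left(381 \left(- \frac{1}{149}\right) + 379997\right) = \left(313600 + \frac{1}{919561}\right) \left(- \frac{381}{149} + 379997\right) = \frac{288374329601}{919561} \cdot \frac{56619172}{149} = \frac{16327515768063710372}{137014589}$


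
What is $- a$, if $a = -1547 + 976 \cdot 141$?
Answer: $-136069$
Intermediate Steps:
$a = 136069$ ($a = -1547 + 137616 = 136069$)
$- a = \left(-1\right) 136069 = -136069$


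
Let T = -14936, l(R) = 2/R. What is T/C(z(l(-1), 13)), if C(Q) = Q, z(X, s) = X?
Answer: 7468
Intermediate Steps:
T/C(z(l(-1), 13)) = -14936/(2/(-1)) = -14936/(2*(-1)) = -14936/(-2) = -14936*(-½) = 7468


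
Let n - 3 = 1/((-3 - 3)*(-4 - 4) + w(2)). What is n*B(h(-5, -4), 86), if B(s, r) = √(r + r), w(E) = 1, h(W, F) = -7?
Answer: 296*√43/49 ≈ 39.612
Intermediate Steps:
B(s, r) = √2*√r (B(s, r) = √(2*r) = √2*√r)
n = 148/49 (n = 3 + 1/((-3 - 3)*(-4 - 4) + 1) = 3 + 1/(-6*(-8) + 1) = 3 + 1/(48 + 1) = 3 + 1/49 = 148/49 ≈ 3.0204)
n*B(h(-5, -4), 86) = 148*(√2*√86)/49 = 148*(2*√43)/49 = 296*√43/49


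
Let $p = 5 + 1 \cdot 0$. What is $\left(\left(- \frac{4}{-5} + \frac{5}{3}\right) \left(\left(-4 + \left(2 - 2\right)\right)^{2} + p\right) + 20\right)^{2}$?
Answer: $\frac{128881}{25} \approx 5155.2$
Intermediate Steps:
$p = 5$ ($p = 5 + 0 = 5$)
$\left(\left(- \frac{4}{-5} + \frac{5}{3}\right) \left(\left(-4 + \left(2 - 2\right)\right)^{2} + p\right) + 20\right)^{2} = \left(\left(- \frac{4}{-5} + \frac{5}{3}\right) \left(\left(-4 + \left(2 - 2\right)\right)^{2} + 5\right) + 20\right)^{2} = \left(\left(\left(-4\right) \left(- \frac{1}{5}\right) + 5 \cdot \frac{1}{3}\right) \left(\left(-4 + 0\right)^{2} + 5\right) + 20\right)^{2} = \left(\left(\frac{4}{5} + \frac{5}{3}\right) \left(\left(-4\right)^{2} + 5\right) + 20\right)^{2} = \left(\frac{37 \left(16 + 5\right)}{15} + 20\right)^{2} = \left(\frac{37}{15} \cdot 21 + 20\right)^{2} = \left(\frac{259}{5} + 20\right)^{2} = \left(\frac{359}{5}\right)^{2} = \frac{128881}{25}$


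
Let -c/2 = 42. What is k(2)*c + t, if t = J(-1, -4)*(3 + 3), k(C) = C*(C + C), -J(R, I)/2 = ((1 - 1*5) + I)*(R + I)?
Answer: -1152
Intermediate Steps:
J(R, I) = -2*(-4 + I)*(I + R) (J(R, I) = -2*((1 - 1*5) + I)*(R + I) = -2*((1 - 5) + I)*(I + R) = -2*(-4 + I)*(I + R))
k(C) = 2*C**2 (k(C) = C*(2*C) = 2*C**2)
c = -84 (c = -2*42 = -84)
t = -480 (t = (-2*(-4)**2 + 8*(-4) + 8*(-1) - 2*(-4)*(-1))*(3 + 3) = (-2*16 - 32 - 8 - 8)*6 = (-32 - 32 - 8 - 8)*6 = -80*6 = -480)
k(2)*c + t = (2*2**2)*(-84) - 480 = (2*4)*(-84) - 480 = 8*(-84) - 480 = -672 - 480 = -1152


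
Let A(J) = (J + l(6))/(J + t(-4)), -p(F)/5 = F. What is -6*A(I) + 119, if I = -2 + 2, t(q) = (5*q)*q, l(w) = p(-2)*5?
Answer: 461/4 ≈ 115.25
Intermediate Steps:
p(F) = -5*F
l(w) = 50 (l(w) = -5*(-2)*5 = 10*5 = 50)
t(q) = 5*q**2
I = 0
A(J) = (50 + J)/(80 + J) (A(J) = (J + 50)/(J + 5*(-4)**2) = (50 + J)/(J + 5*16) = (50 + J)/(J + 80) = (50 + J)/(80 + J))
-6*A(I) + 119 = -6*(50 + 0)/(80 + 0) + 119 = -6*50/80 + 119 = -3*50/40 + 119 = -6*5/8 + 119 = -15/4 + 119 = 461/4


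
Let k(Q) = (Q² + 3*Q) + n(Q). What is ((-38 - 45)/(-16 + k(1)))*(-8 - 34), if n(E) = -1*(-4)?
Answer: -1743/4 ≈ -435.75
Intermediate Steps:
n(E) = 4
k(Q) = 4 + Q² + 3*Q (k(Q) = (Q² + 3*Q) + 4 = 4 + Q² + 3*Q)
((-38 - 45)/(-16 + k(1)))*(-8 - 34) = ((-38 - 45)/(-16 + (4 + 1² + 3*1)))*(-8 - 34) = -83/(-16 + (4 + 1 + 3))*(-42) = -83/(-16 + 8)*(-42) = -83/(-8)*(-42) = -83*(-⅛)*(-42) = (83/8)*(-42) = -1743/4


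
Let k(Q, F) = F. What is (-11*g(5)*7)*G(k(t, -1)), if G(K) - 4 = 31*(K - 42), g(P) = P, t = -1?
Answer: 511665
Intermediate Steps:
G(K) = -1298 + 31*K (G(K) = 4 + 31*(K - 42) = 4 + 31*(-42 + K) = 4 + (-1302 + 31*K) = -1298 + 31*K)
(-11*g(5)*7)*G(k(t, -1)) = (-11*5*7)*(-1298 + 31*(-1)) = (-55*7)*(-1298 - 31) = -385*(-1329) = 511665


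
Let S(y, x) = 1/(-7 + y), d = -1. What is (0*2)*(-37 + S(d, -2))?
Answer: 0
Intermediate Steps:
(0*2)*(-37 + S(d, -2)) = (0*2)*(-37 + 1/(-7 - 1)) = 0*(-37 + 1/(-8)) = 0*(-37 - 1/8) = 0*(-297/8) = 0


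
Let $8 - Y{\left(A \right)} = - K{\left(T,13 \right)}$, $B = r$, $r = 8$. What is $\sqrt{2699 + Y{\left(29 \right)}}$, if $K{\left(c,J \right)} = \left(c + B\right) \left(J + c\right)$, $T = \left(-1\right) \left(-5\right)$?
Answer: $\sqrt{2941} \approx 54.231$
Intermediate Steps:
$T = 5$
$B = 8$
$K{\left(c,J \right)} = \left(8 + c\right) \left(J + c\right)$ ($K{\left(c,J \right)} = \left(c + 8\right) \left(J + c\right) = \left(8 + c\right) \left(J + c\right)$)
$Y{\left(A \right)} = 242$ ($Y{\left(A \right)} = 8 - - (5^{2} + 8 \cdot 13 + 8 \cdot 5 + 13 \cdot 5) = 8 - - (25 + 104 + 40 + 65) = 8 - \left(-1\right) 234 = 8 - -234 = 8 + 234 = 242$)
$\sqrt{2699 + Y{\left(29 \right)}} = \sqrt{2699 + 242} = \sqrt{2941}$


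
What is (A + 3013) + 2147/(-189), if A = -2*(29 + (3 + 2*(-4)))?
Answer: 558238/189 ≈ 2953.6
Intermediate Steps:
A = -48 (A = -2*(29 + (3 - 8)) = -2*(29 - 5) = -2*24 = -48)
(A + 3013) + 2147/(-189) = (-48 + 3013) + 2147/(-189) = 2965 + 2147*(-1/189) = 2965 - 2147/189 = 558238/189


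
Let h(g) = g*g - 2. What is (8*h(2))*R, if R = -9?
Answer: -144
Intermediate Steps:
h(g) = -2 + g² (h(g) = g² - 2 = -2 + g²)
(8*h(2))*R = (8*(-2 + 2²))*(-9) = (8*(-2 + 4))*(-9) = (8*2)*(-9) = 16*(-9) = -144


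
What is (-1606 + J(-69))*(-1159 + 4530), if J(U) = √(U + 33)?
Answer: -5413826 + 20226*I ≈ -5.4138e+6 + 20226.0*I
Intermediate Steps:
J(U) = √(33 + U)
(-1606 + J(-69))*(-1159 + 4530) = (-1606 + √(33 - 69))*(-1159 + 4530) = (-1606 + √(-36))*3371 = (-1606 + 6*I)*3371 = -5413826 + 20226*I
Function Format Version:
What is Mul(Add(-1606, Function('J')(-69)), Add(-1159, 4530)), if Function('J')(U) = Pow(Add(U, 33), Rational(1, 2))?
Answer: Add(-5413826, Mul(20226, I)) ≈ Add(-5.4138e+6, Mul(20226., I))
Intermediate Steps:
Function('J')(U) = Pow(Add(33, U), Rational(1, 2))
Mul(Add(-1606, Function('J')(-69)), Add(-1159, 4530)) = Mul(Add(-1606, Pow(Add(33, -69), Rational(1, 2))), Add(-1159, 4530)) = Mul(Add(-1606, Pow(-36, Rational(1, 2))), 3371) = Mul(Add(-1606, Mul(6, I)), 3371) = Add(-5413826, Mul(20226, I))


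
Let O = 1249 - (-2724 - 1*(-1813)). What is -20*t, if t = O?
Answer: -43200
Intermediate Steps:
O = 2160 (O = 1249 - (-2724 + 1813) = 1249 - 1*(-911) = 1249 + 911 = 2160)
t = 2160
-20*t = -20*2160 = -43200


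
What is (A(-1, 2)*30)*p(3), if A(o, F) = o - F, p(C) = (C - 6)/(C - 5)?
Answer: -135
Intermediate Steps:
p(C) = (-6 + C)/(-5 + C)
(A(-1, 2)*30)*p(3) = ((-1 - 1*2)*30)*((-6 + 3)/(-5 + 3)) = ((-1 - 2)*30)*(-3/(-2)) = (-3*30)*(-½*(-3)) = -90*3/2 = -135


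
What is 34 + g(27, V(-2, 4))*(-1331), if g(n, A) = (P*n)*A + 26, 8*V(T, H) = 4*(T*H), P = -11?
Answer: -1615800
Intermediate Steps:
V(T, H) = H*T/2 (V(T, H) = (4*(T*H))/8 = (4*(H*T))/8 = (4*H*T)/8 = H*T/2)
g(n, A) = 26 - 11*A*n (g(n, A) = (-11*n)*A + 26 = -11*A*n + 26 = 26 - 11*A*n)
34 + g(27, V(-2, 4))*(-1331) = 34 + (26 - 11*(1/2)*4*(-2)*27)*(-1331) = 34 + (26 - 11*(-4)*27)*(-1331) = 34 + (26 + 1188)*(-1331) = 34 + 1214*(-1331) = 34 - 1615834 = -1615800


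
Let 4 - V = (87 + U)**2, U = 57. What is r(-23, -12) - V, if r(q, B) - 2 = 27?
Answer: 20761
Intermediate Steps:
r(q, B) = 29 (r(q, B) = 2 + 27 = 29)
V = -20732 (V = 4 - (87 + 57)**2 = 4 - 1*144**2 = 4 - 1*20736 = 4 - 20736 = -20732)
r(-23, -12) - V = 29 - 1*(-20732) = 29 + 20732 = 20761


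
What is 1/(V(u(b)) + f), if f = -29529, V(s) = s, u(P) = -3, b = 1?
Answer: -1/29532 ≈ -3.3862e-5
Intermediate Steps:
1/(V(u(b)) + f) = 1/(-3 - 29529) = 1/(-29532) = -1/29532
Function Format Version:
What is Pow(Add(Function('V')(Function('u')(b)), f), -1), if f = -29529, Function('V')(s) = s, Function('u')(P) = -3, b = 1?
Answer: Rational(-1, 29532) ≈ -3.3862e-5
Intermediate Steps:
Pow(Add(Function('V')(Function('u')(b)), f), -1) = Pow(Add(-3, -29529), -1) = Pow(-29532, -1) = Rational(-1, 29532)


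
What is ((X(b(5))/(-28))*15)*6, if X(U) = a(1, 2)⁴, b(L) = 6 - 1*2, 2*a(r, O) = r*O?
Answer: -45/14 ≈ -3.2143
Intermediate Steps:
a(r, O) = O*r/2 (a(r, O) = (r*O)/2 = (O*r)/2 = O*r/2)
b(L) = 4 (b(L) = 6 - 2 = 4)
X(U) = 1 (X(U) = ((½)*2*1)⁴ = 1⁴ = 1)
((X(b(5))/(-28))*15)*6 = ((1/(-28))*15)*6 = ((1*(-1/28))*15)*6 = -1/28*15*6 = -15/28*6 = -45/14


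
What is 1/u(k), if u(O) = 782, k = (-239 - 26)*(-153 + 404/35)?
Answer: 1/782 ≈ 0.0012788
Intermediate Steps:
k = 262403/7 (k = -265*(-153 + 404*(1/35)) = -265*(-153 + 404/35) = -265*(-4951/35) = 262403/7 ≈ 37486.)
1/u(k) = 1/782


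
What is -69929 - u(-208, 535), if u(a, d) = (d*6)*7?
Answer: -92399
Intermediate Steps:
u(a, d) = 42*d (u(a, d) = (6*d)*7 = 42*d)
-69929 - u(-208, 535) = -69929 - 42*535 = -69929 - 1*22470 = -69929 - 22470 = -92399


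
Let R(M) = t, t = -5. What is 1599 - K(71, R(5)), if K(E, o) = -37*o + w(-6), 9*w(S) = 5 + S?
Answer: 12727/9 ≈ 1414.1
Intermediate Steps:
R(M) = -5
w(S) = 5/9 + S/9 (w(S) = (5 + S)/9 = 5/9 + S/9)
K(E, o) = -⅑ - 37*o (K(E, o) = -37*o + (5/9 + (⅑)*(-6)) = -37*o + (5/9 - ⅔) = -37*o - ⅑ = -⅑ - 37*o)
1599 - K(71, R(5)) = 1599 - (-⅑ - 37*(-5)) = 1599 - (-⅑ + 185) = 1599 - 1*1664/9 = 1599 - 1664/9 = 12727/9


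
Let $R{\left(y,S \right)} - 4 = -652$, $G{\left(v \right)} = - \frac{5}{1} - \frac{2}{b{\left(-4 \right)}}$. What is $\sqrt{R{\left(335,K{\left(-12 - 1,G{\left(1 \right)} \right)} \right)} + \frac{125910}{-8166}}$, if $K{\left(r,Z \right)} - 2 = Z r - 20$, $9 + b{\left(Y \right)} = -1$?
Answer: $\frac{i \sqrt{1228864593}}{1361} \approx 25.757 i$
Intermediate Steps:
$b{\left(Y \right)} = -10$ ($b{\left(Y \right)} = -9 - 1 = -10$)
$G{\left(v \right)} = - \frac{24}{5}$ ($G{\left(v \right)} = - \frac{5}{1} - \frac{2}{-10} = \left(-5\right) 1 - - \frac{1}{5} = -5 + \frac{1}{5} = - \frac{24}{5}$)
$K{\left(r,Z \right)} = -18 + Z r$ ($K{\left(r,Z \right)} = 2 + \left(Z r - 20\right) = 2 + \left(-20 + Z r\right) = -18 + Z r$)
$R{\left(y,S \right)} = -648$ ($R{\left(y,S \right)} = 4 - 652 = -648$)
$\sqrt{R{\left(335,K{\left(-12 - 1,G{\left(1 \right)} \right)} \right)} + \frac{125910}{-8166}} = \sqrt{-648 + \frac{125910}{-8166}} = \sqrt{-648 + 125910 \left(- \frac{1}{8166}\right)} = \sqrt{-648 - \frac{20985}{1361}} = \sqrt{- \frac{902913}{1361}} = \frac{i \sqrt{1228864593}}{1361}$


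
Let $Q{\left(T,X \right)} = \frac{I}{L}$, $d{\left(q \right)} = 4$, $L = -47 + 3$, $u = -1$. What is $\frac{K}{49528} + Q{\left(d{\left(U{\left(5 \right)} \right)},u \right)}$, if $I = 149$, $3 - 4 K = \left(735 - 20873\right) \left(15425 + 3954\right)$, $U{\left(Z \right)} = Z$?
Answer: $\frac{4285417683}{2179232} \approx 1966.5$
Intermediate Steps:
$L = -44$
$K = \frac{390254305}{4}$ ($K = \frac{3}{4} - \frac{\left(735 - 20873\right) \left(15425 + 3954\right)}{4} = \frac{3}{4} - \frac{\left(-20138\right) 19379}{4} = \frac{3}{4} - - \frac{195127151}{2} = \frac{3}{4} + \frac{195127151}{2} = \frac{390254305}{4} \approx 9.7564 \cdot 10^{7}$)
$Q{\left(T,X \right)} = - \frac{149}{44}$ ($Q{\left(T,X \right)} = \frac{149}{-44} = 149 \left(- \frac{1}{44}\right) = - \frac{149}{44}$)
$\frac{K}{49528} + Q{\left(d{\left(U{\left(5 \right)} \right)},u \right)} = \frac{390254305}{4 \cdot 49528} - \frac{149}{44} = \frac{390254305}{4} \cdot \frac{1}{49528} - \frac{149}{44} = \frac{390254305}{198112} - \frac{149}{44} = \frac{4285417683}{2179232}$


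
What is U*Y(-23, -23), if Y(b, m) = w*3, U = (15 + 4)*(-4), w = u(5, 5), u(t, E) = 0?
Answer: 0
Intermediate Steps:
w = 0
U = -76 (U = 19*(-4) = -76)
Y(b, m) = 0 (Y(b, m) = 0*3 = 0)
U*Y(-23, -23) = -76*0 = 0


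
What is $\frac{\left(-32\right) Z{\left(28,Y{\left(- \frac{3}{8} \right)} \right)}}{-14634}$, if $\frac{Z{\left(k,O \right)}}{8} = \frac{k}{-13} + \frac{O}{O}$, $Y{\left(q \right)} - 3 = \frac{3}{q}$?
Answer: $- \frac{640}{31707} \approx -0.020185$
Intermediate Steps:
$Y{\left(q \right)} = 3 + \frac{3}{q}$
$Z{\left(k,O \right)} = 8 - \frac{8 k}{13}$ ($Z{\left(k,O \right)} = 8 \left(\frac{k}{-13} + \frac{O}{O}\right) = 8 \left(k \left(- \frac{1}{13}\right) + 1\right) = 8 \left(- \frac{k}{13} + 1\right) = 8 \left(1 - \frac{k}{13}\right) = 8 - \frac{8 k}{13}$)
$\frac{\left(-32\right) Z{\left(28,Y{\left(- \frac{3}{8} \right)} \right)}}{-14634} = \frac{\left(-32\right) \left(8 - \frac{224}{13}\right)}{-14634} = - 32 \left(8 - \frac{224}{13}\right) \left(- \frac{1}{14634}\right) = \left(-32\right) \left(- \frac{120}{13}\right) \left(- \frac{1}{14634}\right) = \frac{3840}{13} \left(- \frac{1}{14634}\right) = - \frac{640}{31707}$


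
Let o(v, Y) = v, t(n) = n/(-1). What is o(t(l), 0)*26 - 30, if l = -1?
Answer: -4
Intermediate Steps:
t(n) = -n (t(n) = n*(-1) = -n)
o(t(l), 0)*26 - 30 = -1*(-1)*26 - 30 = 1*26 - 30 = 26 - 30 = -4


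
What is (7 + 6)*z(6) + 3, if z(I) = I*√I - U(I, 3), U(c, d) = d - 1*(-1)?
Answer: -49 + 78*√6 ≈ 142.06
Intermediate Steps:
U(c, d) = 1 + d (U(c, d) = d + 1 = 1 + d)
z(I) = -4 + I^(3/2) (z(I) = I*√I - (1 + 3) = I^(3/2) - 1*4 = I^(3/2) - 4 = -4 + I^(3/2))
(7 + 6)*z(6) + 3 = (7 + 6)*(-4 + 6^(3/2)) + 3 = 13*(-4 + 6*√6) + 3 = (-52 + 78*√6) + 3 = -49 + 78*√6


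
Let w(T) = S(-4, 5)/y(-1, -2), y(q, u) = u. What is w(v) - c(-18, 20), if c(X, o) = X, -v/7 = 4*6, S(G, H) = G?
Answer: 20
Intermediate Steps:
v = -168 (v = -28*6 = -7*24 = -168)
w(T) = 2 (w(T) = -4/(-2) = -4*(-½) = 2)
w(v) - c(-18, 20) = 2 - 1*(-18) = 2 + 18 = 20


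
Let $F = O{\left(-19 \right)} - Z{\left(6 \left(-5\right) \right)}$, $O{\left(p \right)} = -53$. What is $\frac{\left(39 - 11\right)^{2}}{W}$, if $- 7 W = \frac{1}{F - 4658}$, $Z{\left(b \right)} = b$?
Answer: $25689328$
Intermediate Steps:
$F = -23$ ($F = -53 - 6 \left(-5\right) = -53 - -30 = -53 + 30 = -23$)
$W = \frac{1}{32767}$ ($W = - \frac{1}{7 \left(-23 - 4658\right)} = - \frac{1}{7 \left(-4681\right)} = \left(- \frac{1}{7}\right) \left(- \frac{1}{4681}\right) = \frac{1}{32767} \approx 3.0519 \cdot 10^{-5}$)
$\frac{\left(39 - 11\right)^{2}}{W} = \left(39 - 11\right)^{2} \frac{1}{\frac{1}{32767}} = 28^{2} \cdot 32767 = 784 \cdot 32767 = 25689328$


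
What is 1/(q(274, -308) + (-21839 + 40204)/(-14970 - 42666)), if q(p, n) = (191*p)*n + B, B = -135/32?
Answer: -461088/7432220544871 ≈ -6.2039e-8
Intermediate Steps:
B = -135/32 (B = -135*1/32 = -135/32 ≈ -4.2188)
q(p, n) = -135/32 + 191*n*p (q(p, n) = (191*p)*n - 135/32 = 191*n*p - 135/32 = -135/32 + 191*n*p)
1/(q(274, -308) + (-21839 + 40204)/(-14970 - 42666)) = 1/((-135/32 + 191*(-308)*274) + (-21839 + 40204)/(-14970 - 42666)) = 1/((-135/32 - 16118872) + 18365/(-57636)) = 1/(-515804039/32 + 18365*(-1/57636)) = 1/(-515804039/32 - 18365/57636) = 1/(-7432220544871/461088) = -461088/7432220544871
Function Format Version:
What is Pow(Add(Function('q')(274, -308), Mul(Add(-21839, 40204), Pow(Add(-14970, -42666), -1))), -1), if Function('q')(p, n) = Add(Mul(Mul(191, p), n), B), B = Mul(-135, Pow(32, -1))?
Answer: Rational(-461088, 7432220544871) ≈ -6.2039e-8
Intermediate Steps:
B = Rational(-135, 32) (B = Mul(-135, Rational(1, 32)) = Rational(-135, 32) ≈ -4.2188)
Function('q')(p, n) = Add(Rational(-135, 32), Mul(191, n, p)) (Function('q')(p, n) = Add(Mul(Mul(191, p), n), Rational(-135, 32)) = Add(Mul(191, n, p), Rational(-135, 32)) = Add(Rational(-135, 32), Mul(191, n, p)))
Pow(Add(Function('q')(274, -308), Mul(Add(-21839, 40204), Pow(Add(-14970, -42666), -1))), -1) = Pow(Add(Add(Rational(-135, 32), Mul(191, -308, 274)), Mul(Add(-21839, 40204), Pow(Add(-14970, -42666), -1))), -1) = Pow(Add(Add(Rational(-135, 32), -16118872), Mul(18365, Pow(-57636, -1))), -1) = Pow(Add(Rational(-515804039, 32), Mul(18365, Rational(-1, 57636))), -1) = Pow(Add(Rational(-515804039, 32), Rational(-18365, 57636)), -1) = Pow(Rational(-7432220544871, 461088), -1) = Rational(-461088, 7432220544871)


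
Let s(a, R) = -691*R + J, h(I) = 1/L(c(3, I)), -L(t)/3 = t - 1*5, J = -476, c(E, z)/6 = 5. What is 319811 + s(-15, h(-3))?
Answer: 23950816/75 ≈ 3.1934e+5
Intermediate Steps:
c(E, z) = 30 (c(E, z) = 6*5 = 30)
L(t) = 15 - 3*t (L(t) = -3*(t - 1*5) = -3*(t - 5) = -3*(-5 + t) = 15 - 3*t)
h(I) = -1/75 (h(I) = 1/(15 - 3*30) = 1/(15 - 90) = 1/(-75) = -1/75)
s(a, R) = -476 - 691*R (s(a, R) = -691*R - 476 = -476 - 691*R)
319811 + s(-15, h(-3)) = 319811 + (-476 - 691*(-1/75)) = 319811 + (-476 + 691/75) = 319811 - 35009/75 = 23950816/75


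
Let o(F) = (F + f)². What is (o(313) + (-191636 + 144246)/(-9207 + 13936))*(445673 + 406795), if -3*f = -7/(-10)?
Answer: 29573661245874959/354675 ≈ 8.3382e+10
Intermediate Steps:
f = -7/30 (f = -(-7)/(3*(-10)) = -(-7)*(-1)/(3*10) = -⅓*7/10 = -7/30 ≈ -0.23333)
o(F) = (-7/30 + F)² (o(F) = (F - 7/30)² = (-7/30 + F)²)
(o(313) + (-191636 + 144246)/(-9207 + 13936))*(445673 + 406795) = ((-7 + 30*313)²/900 + (-191636 + 144246)/(-9207 + 13936))*(445673 + 406795) = ((-7 + 9390)²/900 - 47390/4729)*852468 = ((1/900)*9383² - 47390*1/4729)*852468 = ((1/900)*88040689 - 47390/4729)*852468 = (88040689/900 - 47390/4729)*852468 = (416301767281/4256100)*852468 = 29573661245874959/354675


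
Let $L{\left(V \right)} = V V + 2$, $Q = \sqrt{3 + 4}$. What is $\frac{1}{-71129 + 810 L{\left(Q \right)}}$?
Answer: $- \frac{1}{63839} \approx -1.5664 \cdot 10^{-5}$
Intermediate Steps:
$Q = \sqrt{7} \approx 2.6458$
$L{\left(V \right)} = 2 + V^{2}$ ($L{\left(V \right)} = V^{2} + 2 = 2 + V^{2}$)
$\frac{1}{-71129 + 810 L{\left(Q \right)}} = \frac{1}{-71129 + 810 \left(2 + \left(\sqrt{7}\right)^{2}\right)} = \frac{1}{-71129 + 810 \left(2 + 7\right)} = \frac{1}{-71129 + 810 \cdot 9} = \frac{1}{-71129 + 7290} = \frac{1}{-63839} = - \frac{1}{63839}$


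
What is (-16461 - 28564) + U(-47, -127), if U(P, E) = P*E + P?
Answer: -39103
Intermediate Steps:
U(P, E) = P + E*P (U(P, E) = E*P + P = P + E*P)
(-16461 - 28564) + U(-47, -127) = (-16461 - 28564) - 47*(1 - 127) = -45025 - 47*(-126) = -45025 + 5922 = -39103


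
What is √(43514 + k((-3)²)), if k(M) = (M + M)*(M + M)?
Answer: √43838 ≈ 209.38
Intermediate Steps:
k(M) = 4*M² (k(M) = (2*M)*(2*M) = 4*M²)
√(43514 + k((-3)²)) = √(43514 + 4*((-3)²)²) = √(43514 + 4*9²) = √(43514 + 4*81) = √(43514 + 324) = √43838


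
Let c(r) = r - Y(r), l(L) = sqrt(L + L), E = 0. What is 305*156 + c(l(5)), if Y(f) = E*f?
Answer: 47580 + sqrt(10) ≈ 47583.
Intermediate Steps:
l(L) = sqrt(2)*sqrt(L) (l(L) = sqrt(2*L) = sqrt(2)*sqrt(L))
Y(f) = 0 (Y(f) = 0*f = 0)
c(r) = r (c(r) = r - 1*0 = r + 0 = r)
305*156 + c(l(5)) = 305*156 + sqrt(2)*sqrt(5) = 47580 + sqrt(10)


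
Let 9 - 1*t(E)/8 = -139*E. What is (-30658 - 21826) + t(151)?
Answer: 115500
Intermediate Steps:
t(E) = 72 + 1112*E (t(E) = 72 - (-1112)*E = 72 + 1112*E)
(-30658 - 21826) + t(151) = (-30658 - 21826) + (72 + 1112*151) = -52484 + (72 + 167912) = -52484 + 167984 = 115500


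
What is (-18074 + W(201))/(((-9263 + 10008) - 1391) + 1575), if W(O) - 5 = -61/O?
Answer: -3631930/186729 ≈ -19.450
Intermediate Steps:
W(O) = 5 - 61/O
(-18074 + W(201))/(((-9263 + 10008) - 1391) + 1575) = (-18074 + (5 - 61/201))/(((-9263 + 10008) - 1391) + 1575) = (-18074 + (5 - 61*1/201))/((745 - 1391) + 1575) = (-18074 + (5 - 61/201))/(-646 + 1575) = (-18074 + 944/201)/929 = -3631930/201*1/929 = -3631930/186729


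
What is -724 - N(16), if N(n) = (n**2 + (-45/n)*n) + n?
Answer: -951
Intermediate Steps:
N(n) = -45 + n + n**2 (N(n) = (n**2 - 45) + n = (-45 + n**2) + n = -45 + n + n**2)
-724 - N(16) = -724 - (-45 + 16 + 16**2) = -724 - (-45 + 16 + 256) = -724 - 1*227 = -724 - 227 = -951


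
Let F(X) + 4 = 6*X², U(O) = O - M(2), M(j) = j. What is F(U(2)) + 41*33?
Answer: 1349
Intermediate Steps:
U(O) = -2 + O (U(O) = O - 1*2 = O - 2 = -2 + O)
F(X) = -4 + 6*X²
F(U(2)) + 41*33 = (-4 + 6*(-2 + 2)²) + 41*33 = (-4 + 6*0²) + 1353 = (-4 + 6*0) + 1353 = (-4 + 0) + 1353 = -4 + 1353 = 1349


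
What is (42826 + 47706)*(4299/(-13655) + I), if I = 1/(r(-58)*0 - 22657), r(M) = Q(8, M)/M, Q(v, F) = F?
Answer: -8819274184136/309381335 ≈ -28506.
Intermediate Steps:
r(M) = 1 (r(M) = M/M = 1)
I = -1/22657 (I = 1/(1*0 - 22657) = 1/(0 - 22657) = 1/(-22657) = -1/22657 ≈ -4.4136e-5)
(42826 + 47706)*(4299/(-13655) + I) = (42826 + 47706)*(4299/(-13655) - 1/22657) = 90532*(4299*(-1/13655) - 1/22657) = 90532*(-4299/13655 - 1/22657) = 90532*(-97416098/309381335) = -8819274184136/309381335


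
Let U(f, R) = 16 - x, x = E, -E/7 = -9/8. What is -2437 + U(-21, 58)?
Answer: -19431/8 ≈ -2428.9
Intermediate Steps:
E = 63/8 (E = -(-63)/8 = -7*(-9/8) = 63/8 ≈ 7.8750)
x = 63/8 ≈ 7.8750
U(f, R) = 65/8 (U(f, R) = 16 - 1*63/8 = 16 - 63/8 = 65/8)
-2437 + U(-21, 58) = -2437 + 65/8 = -19431/8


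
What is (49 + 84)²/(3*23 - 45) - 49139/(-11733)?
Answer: 23191597/31288 ≈ 741.23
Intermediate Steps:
(49 + 84)²/(3*23 - 45) - 49139/(-11733) = 133²/(69 - 45) - 49139*(-1/11733) = 17689/24 + 49139/11733 = 23191597/31288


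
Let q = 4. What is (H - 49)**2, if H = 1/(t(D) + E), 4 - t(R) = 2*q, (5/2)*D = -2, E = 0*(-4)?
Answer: 38809/16 ≈ 2425.6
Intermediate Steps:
E = 0
D = -4/5 (D = (2/5)*(-2) = -4/5 ≈ -0.80000)
t(R) = -4 (t(R) = 4 - 2*4 = 4 - 1*8 = 4 - 8 = -4)
H = -1/4 (H = 1/(-4 + 0) = 1/(-4) = -1/4 ≈ -0.25000)
(H - 49)**2 = (-1/4 - 49)**2 = (-197/4)**2 = 38809/16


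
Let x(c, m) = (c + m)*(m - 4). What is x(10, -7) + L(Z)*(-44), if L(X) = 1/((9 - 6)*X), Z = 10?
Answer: -517/15 ≈ -34.467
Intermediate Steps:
x(c, m) = (-4 + m)*(c + m) (x(c, m) = (c + m)*(-4 + m) = (-4 + m)*(c + m))
L(X) = 1/(3*X)
x(10, -7) + L(Z)*(-44) = ((-7)² - 4*10 - 4*(-7) + 10*(-7)) + ((⅓)/10)*(-44) = (49 - 40 + 28 - 70) + ((⅓)*(⅒))*(-44) = -33 + (1/30)*(-44) = -33 - 22/15 = -517/15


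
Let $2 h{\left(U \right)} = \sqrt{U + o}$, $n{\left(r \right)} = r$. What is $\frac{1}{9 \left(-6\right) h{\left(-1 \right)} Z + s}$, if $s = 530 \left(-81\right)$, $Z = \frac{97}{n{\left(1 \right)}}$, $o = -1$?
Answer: $\frac{i}{27 \left(- 1590 i + 97 \sqrt{2}\right)} \approx -2.3122 \cdot 10^{-5} + 1.9948 \cdot 10^{-6} i$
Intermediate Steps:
$h{\left(U \right)} = \frac{\sqrt{-1 + U}}{2}$ ($h{\left(U \right)} = \frac{\sqrt{U - 1}}{2} = \frac{\sqrt{-1 + U}}{2}$)
$Z = 97$ ($Z = \frac{97}{1} = 97 \cdot 1 = 97$)
$s = -42930$
$\frac{1}{9 \left(-6\right) h{\left(-1 \right)} Z + s} = \frac{1}{9 \left(-6\right) \frac{\sqrt{-1 - 1}}{2} \cdot 97 - 42930} = \frac{1}{- 54 \frac{\sqrt{-2}}{2} \cdot 97 - 42930} = \frac{1}{- 54 \frac{i \sqrt{2}}{2} \cdot 97 - 42930} = \frac{1}{- 27 i \sqrt{2} \cdot 97 - 42930} = \frac{1}{- 2619 i \sqrt{2} - 42930} = \frac{1}{-42930 - 2619 i \sqrt{2}}$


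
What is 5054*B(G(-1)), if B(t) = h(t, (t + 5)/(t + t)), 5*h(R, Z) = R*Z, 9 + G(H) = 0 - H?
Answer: -7581/5 ≈ -1516.2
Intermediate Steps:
G(H) = -9 - H (G(H) = -9 + (0 - H) = -9 - H)
h(R, Z) = R*Z/5 (h(R, Z) = (R*Z)/5 = R*Z/5)
B(t) = ½ + t/10 (B(t) = t*((t + 5)/(t + t))/5 = t*((5 + t)/((2*t)))/5 = t*((5 + t)*(1/(2*t)))/5 = t*((5 + t)/(2*t))/5 = ½ + t/10)
5054*B(G(-1)) = 5054*(½ + (-9 - 1*(-1))/10) = 5054*(½ + (-9 + 1)/10) = 5054*(½ + (⅒)*(-8)) = 5054*(½ - ⅘) = 5054*(-3/10) = -7581/5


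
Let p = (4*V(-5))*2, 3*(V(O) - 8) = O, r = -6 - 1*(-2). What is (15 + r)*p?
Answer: 1672/3 ≈ 557.33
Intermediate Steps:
r = -4 (r = -6 + 2 = -4)
V(O) = 8 + O/3
p = 152/3 (p = (4*(8 + (1/3)*(-5)))*2 = (4*(8 - 5/3))*2 = (4*(19/3))*2 = (76/3)*2 = 152/3 ≈ 50.667)
(15 + r)*p = (15 - 4)*(152/3) = 11*(152/3) = 1672/3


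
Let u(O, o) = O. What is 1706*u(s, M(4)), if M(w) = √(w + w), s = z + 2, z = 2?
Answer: 6824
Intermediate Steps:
s = 4 (s = 2 + 2 = 4)
M(w) = √2*√w (M(w) = √(2*w) = √2*√w)
1706*u(s, M(4)) = 1706*4 = 6824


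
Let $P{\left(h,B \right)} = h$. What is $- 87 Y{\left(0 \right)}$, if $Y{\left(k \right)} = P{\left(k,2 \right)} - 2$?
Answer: $174$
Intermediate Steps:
$Y{\left(k \right)} = -2 + k$ ($Y{\left(k \right)} = k - 2 = -2 + k$)
$- 87 Y{\left(0 \right)} = - 87 \left(-2 + 0\right) = \left(-87\right) \left(-2\right) = 174$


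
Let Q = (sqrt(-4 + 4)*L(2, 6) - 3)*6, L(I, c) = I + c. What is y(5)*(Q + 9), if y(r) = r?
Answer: -45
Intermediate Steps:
Q = -18 (Q = (sqrt(-4 + 4)*(2 + 6) - 3)*6 = (sqrt(0)*8 - 3)*6 = (0*8 - 3)*6 = (0 - 3)*6 = -3*6 = -18)
y(5)*(Q + 9) = 5*(-18 + 9) = 5*(-9) = -45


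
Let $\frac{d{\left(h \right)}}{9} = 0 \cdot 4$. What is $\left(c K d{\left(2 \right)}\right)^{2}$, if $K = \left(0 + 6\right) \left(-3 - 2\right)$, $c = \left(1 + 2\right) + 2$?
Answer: $0$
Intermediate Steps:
$d{\left(h \right)} = 0$ ($d{\left(h \right)} = 9 \cdot 0 \cdot 4 = 9 \cdot 0 = 0$)
$c = 5$ ($c = 3 + 2 = 5$)
$K = -30$ ($K = 6 \left(-3 + \left(-4 + 2\right)\right) = 6 \left(-3 - 2\right) = 6 \left(-5\right) = -30$)
$\left(c K d{\left(2 \right)}\right)^{2} = \left(5 \left(-30\right) 0\right)^{2} = \left(\left(-150\right) 0\right)^{2} = 0^{2} = 0$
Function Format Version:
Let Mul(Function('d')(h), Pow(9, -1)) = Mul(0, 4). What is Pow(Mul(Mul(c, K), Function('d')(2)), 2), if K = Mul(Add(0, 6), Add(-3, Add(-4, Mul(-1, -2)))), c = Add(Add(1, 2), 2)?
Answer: 0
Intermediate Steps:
Function('d')(h) = 0 (Function('d')(h) = Mul(9, Mul(0, 4)) = Mul(9, 0) = 0)
c = 5 (c = Add(3, 2) = 5)
K = -30 (K = Mul(6, Add(-3, Add(-4, 2))) = Mul(6, Add(-3, -2)) = Mul(6, -5) = -30)
Pow(Mul(Mul(c, K), Function('d')(2)), 2) = Pow(Mul(Mul(5, -30), 0), 2) = Pow(Mul(-150, 0), 2) = Pow(0, 2) = 0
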